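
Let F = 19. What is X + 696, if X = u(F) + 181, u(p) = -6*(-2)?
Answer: 889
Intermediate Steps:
u(p) = 12
X = 193 (X = 12 + 181 = 193)
X + 696 = 193 + 696 = 889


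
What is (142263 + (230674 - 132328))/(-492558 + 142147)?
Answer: -240609/350411 ≈ -0.68665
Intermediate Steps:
(142263 + (230674 - 132328))/(-492558 + 142147) = (142263 + 98346)/(-350411) = 240609*(-1/350411) = -240609/350411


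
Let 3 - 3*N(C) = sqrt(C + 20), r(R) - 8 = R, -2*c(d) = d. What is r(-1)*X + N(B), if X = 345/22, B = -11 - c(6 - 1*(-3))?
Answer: 2437/22 - sqrt(6)/2 ≈ 109.55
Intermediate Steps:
c(d) = -d/2
r(R) = 8 + R
B = -13/2 (B = -11 - (-1)*(6 - 1*(-3))/2 = -11 - (-1)*(6 + 3)/2 = -11 - (-1)*9/2 = -11 - 1*(-9/2) = -11 + 9/2 = -13/2 ≈ -6.5000)
X = 345/22 (X = 345*(1/22) = 345/22 ≈ 15.682)
N(C) = 1 - sqrt(20 + C)/3 (N(C) = 1 - sqrt(C + 20)/3 = 1 - sqrt(20 + C)/3)
r(-1)*X + N(B) = (8 - 1)*(345/22) + (1 - sqrt(20 - 13/2)/3) = 7*(345/22) + (1 - sqrt(6)/2) = 2415/22 + (1 - sqrt(6)/2) = 2437/22 - sqrt(6)/2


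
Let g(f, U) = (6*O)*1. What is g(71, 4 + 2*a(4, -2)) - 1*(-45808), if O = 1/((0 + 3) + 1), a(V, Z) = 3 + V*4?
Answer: 91619/2 ≈ 45810.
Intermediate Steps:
a(V, Z) = 3 + 4*V
O = 1/4 (O = 1/(3 + 1) = 1/4 ≈ 0.25000)
g(f, U) = 3/2 (g(f, U) = (6*(1/4))*1 = (3/2)*1 = 3/2)
g(71, 4 + 2*a(4, -2)) - 1*(-45808) = 3/2 - 1*(-45808) = 3/2 + 45808 = 91619/2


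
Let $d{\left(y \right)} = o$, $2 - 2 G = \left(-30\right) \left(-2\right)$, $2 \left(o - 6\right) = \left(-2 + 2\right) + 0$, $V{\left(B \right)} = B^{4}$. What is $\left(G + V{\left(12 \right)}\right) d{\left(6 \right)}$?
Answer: $124242$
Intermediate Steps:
$o = 6$ ($o = 6 + \frac{\left(-2 + 2\right) + 0}{2} = 6 + \frac{0 + 0}{2} = 6 + \frac{1}{2} \cdot 0 = 6 + 0 = 6$)
$G = -29$ ($G = 1 - \frac{\left(-30\right) \left(-2\right)}{2} = 1 - 30 = -29$)
$d{\left(y \right)} = 6$
$\left(G + V{\left(12 \right)}\right) d{\left(6 \right)} = \left(-29 + 12^{4}\right) 6 = \left(-29 + 20736\right) 6 = 20707 \cdot 6 = 124242$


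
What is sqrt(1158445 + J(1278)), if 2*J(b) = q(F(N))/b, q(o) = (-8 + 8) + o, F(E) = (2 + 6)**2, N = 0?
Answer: sqrt(52557492341)/213 ≈ 1076.3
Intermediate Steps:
F(E) = 64 (F(E) = 8**2 = 64)
q(o) = o (q(o) = 0 + o = o)
J(b) = 32/b (J(b) = (64/b)/2 = 32/b)
sqrt(1158445 + J(1278)) = sqrt(1158445 + 32/1278) = sqrt(1158445 + 32*(1/1278)) = sqrt(1158445 + 16/639) = sqrt(740246371/639) = sqrt(52557492341)/213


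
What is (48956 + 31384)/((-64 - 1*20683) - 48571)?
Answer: -13390/11553 ≈ -1.1590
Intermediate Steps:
(48956 + 31384)/((-64 - 1*20683) - 48571) = 80340/((-64 - 20683) - 48571) = 80340/(-20747 - 48571) = 80340/(-69318) = 80340*(-1/69318) = -13390/11553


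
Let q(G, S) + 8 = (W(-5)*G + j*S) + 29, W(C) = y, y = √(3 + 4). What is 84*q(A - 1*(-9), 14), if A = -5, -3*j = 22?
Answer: -6860 + 336*√7 ≈ -5971.0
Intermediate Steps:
j = -22/3 (j = -⅓*22 = -22/3 ≈ -7.3333)
y = √7 ≈ 2.6458
W(C) = √7
q(G, S) = 21 - 22*S/3 + G*√7 (q(G, S) = -8 + ((√7*G - 22*S/3) + 29) = -8 + ((G*√7 - 22*S/3) + 29) = -8 + ((-22*S/3 + G*√7) + 29) = -8 + (29 - 22*S/3 + G*√7) = 21 - 22*S/3 + G*√7)
84*q(A - 1*(-9), 14) = 84*(21 - 22/3*14 + (-5 - 1*(-9))*√7) = 84*(21 - 308/3 + (-5 + 9)*√7) = 84*(21 - 308/3 + 4*√7) = 84*(-245/3 + 4*√7) = -6860 + 336*√7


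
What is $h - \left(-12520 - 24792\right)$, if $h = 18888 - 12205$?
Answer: $43995$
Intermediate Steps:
$h = 6683$ ($h = 18888 - 12205 = 6683$)
$h - \left(-12520 - 24792\right) = 6683 - \left(-12520 - 24792\right) = 6683 - -37312 = 6683 + 37312 = 43995$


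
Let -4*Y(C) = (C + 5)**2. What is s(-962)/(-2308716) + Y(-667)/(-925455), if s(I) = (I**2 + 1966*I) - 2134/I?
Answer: 183868990667237/342570246780060 ≈ 0.53673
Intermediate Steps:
s(I) = I**2 - 2134/I + 1966*I
Y(C) = -(5 + C)**2/4 (Y(C) = -(C + 5)**2/4 = -(5 + C)**2/4)
s(-962)/(-2308716) + Y(-667)/(-925455) = ((-2134 + (-962)**2*(1966 - 962))/(-962))/(-2308716) - (5 - 667)**2/4/(-925455) = -(-2134 + 925444*1004)/962*(-1/2308716) - 1/4*(-662)**2*(-1/925455) = -(-2134 + 929145776)/962*(-1/2308716) - 1/4*438244*(-1/925455) = -1/962*929143642*(-1/2308716) - 109561*(-1/925455) = -464571821/481*(-1/2308716) + 109561/925455 = 464571821/1110492396 + 109561/925455 = 183868990667237/342570246780060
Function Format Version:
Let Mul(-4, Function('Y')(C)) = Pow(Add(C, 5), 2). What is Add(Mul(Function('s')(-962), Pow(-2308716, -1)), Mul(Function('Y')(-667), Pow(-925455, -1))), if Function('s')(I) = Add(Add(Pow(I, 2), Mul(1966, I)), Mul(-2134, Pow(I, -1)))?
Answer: Rational(183868990667237, 342570246780060) ≈ 0.53673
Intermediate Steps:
Function('s')(I) = Add(Pow(I, 2), Mul(-2134, Pow(I, -1)), Mul(1966, I))
Function('Y')(C) = Mul(Rational(-1, 4), Pow(Add(5, C), 2)) (Function('Y')(C) = Mul(Rational(-1, 4), Pow(Add(C, 5), 2)) = Mul(Rational(-1, 4), Pow(Add(5, C), 2)))
Add(Mul(Function('s')(-962), Pow(-2308716, -1)), Mul(Function('Y')(-667), Pow(-925455, -1))) = Add(Mul(Mul(Pow(-962, -1), Add(-2134, Mul(Pow(-962, 2), Add(1966, -962)))), Pow(-2308716, -1)), Mul(Mul(Rational(-1, 4), Pow(Add(5, -667), 2)), Pow(-925455, -1))) = Add(Mul(Mul(Rational(-1, 962), Add(-2134, Mul(925444, 1004))), Rational(-1, 2308716)), Mul(Mul(Rational(-1, 4), Pow(-662, 2)), Rational(-1, 925455))) = Add(Mul(Mul(Rational(-1, 962), Add(-2134, 929145776)), Rational(-1, 2308716)), Mul(Mul(Rational(-1, 4), 438244), Rational(-1, 925455))) = Add(Mul(Mul(Rational(-1, 962), 929143642), Rational(-1, 2308716)), Mul(-109561, Rational(-1, 925455))) = Add(Mul(Rational(-464571821, 481), Rational(-1, 2308716)), Rational(109561, 925455)) = Add(Rational(464571821, 1110492396), Rational(109561, 925455)) = Rational(183868990667237, 342570246780060)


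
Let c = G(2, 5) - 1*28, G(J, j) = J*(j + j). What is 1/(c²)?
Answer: 1/64 ≈ 0.015625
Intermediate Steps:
G(J, j) = 2*J*j (G(J, j) = J*(2*j) = 2*J*j)
c = -8 (c = 2*2*5 - 1*28 = 20 - 28 = -8)
1/(c²) = 1/((-8)²) = 1/64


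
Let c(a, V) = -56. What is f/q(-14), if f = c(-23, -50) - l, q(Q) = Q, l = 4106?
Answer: 2081/7 ≈ 297.29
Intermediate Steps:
f = -4162 (f = -56 - 1*4106 = -56 - 4106 = -4162)
f/q(-14) = -4162/(-14) = -4162*(-1/14) = 2081/7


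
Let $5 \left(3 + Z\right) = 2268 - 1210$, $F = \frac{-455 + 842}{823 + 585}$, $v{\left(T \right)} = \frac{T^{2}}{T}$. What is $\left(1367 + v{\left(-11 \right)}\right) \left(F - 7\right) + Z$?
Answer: $- \frac{15682819}{1760} \approx -8910.7$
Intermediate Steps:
$v{\left(T \right)} = T$
$F = \frac{387}{1408} \approx 0.27486$
$Z = \frac{1043}{5}$ ($Z = -3 + \frac{2268 - 1210}{5} = -3 + \frac{1}{5} \cdot 1058 = -3 + \frac{1058}{5} = \frac{1043}{5} \approx 208.6$)
$\left(1367 + v{\left(-11 \right)}\right) \left(F - 7\right) + Z = \left(1367 - 11\right) \left(\frac{387}{1408} - 7\right) + \frac{1043}{5} = 1356 \left(- \frac{9469}{1408}\right) + \frac{1043}{5} = - \frac{3209991}{352} + \frac{1043}{5} = - \frac{15682819}{1760}$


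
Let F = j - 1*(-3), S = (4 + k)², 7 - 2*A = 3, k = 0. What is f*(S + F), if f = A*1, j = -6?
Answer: 26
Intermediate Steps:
A = 2 (A = 7/2 - ½*3 = 7/2 - 3/2 = 2)
f = 2 (f = 2*1 = 2)
S = 16 (S = (4 + 0)² = 4² = 16)
F = -3 (F = -6 - 1*(-3) = -6 + 3 = -3)
f*(S + F) = 2*(16 - 3) = 2*13 = 26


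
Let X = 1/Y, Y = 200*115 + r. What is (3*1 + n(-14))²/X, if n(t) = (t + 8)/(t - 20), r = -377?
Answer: 65968668/289 ≈ 2.2827e+5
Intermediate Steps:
n(t) = (8 + t)/(-20 + t)
Y = 22623 (Y = 200*115 - 377 = 23000 - 377 = 22623)
X = 1/22623 ≈ 4.4203e-5
(3*1 + n(-14))²/X = (3*1 + (8 - 14)/(-20 - 14))²/(1/22623) = (3 - 6/(-34))²*22623 = (3 - 1/34*(-6))²*22623 = (3 + 3/17)²*22623 = (54/17)²*22623 = (2916/289)*22623 = 65968668/289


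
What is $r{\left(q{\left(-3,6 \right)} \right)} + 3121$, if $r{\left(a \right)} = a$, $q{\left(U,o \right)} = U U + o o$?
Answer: $3166$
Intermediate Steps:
$q{\left(U,o \right)} = U^{2} + o^{2}$
$r{\left(q{\left(-3,6 \right)} \right)} + 3121 = \left(\left(-3\right)^{2} + 6^{2}\right) + 3121 = \left(9 + 36\right) + 3121 = 45 + 3121 = 3166$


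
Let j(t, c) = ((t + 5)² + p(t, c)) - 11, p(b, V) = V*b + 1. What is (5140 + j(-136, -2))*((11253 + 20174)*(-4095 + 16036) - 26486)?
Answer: 8466615051723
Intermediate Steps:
p(b, V) = 1 + V*b
j(t, c) = -10 + (5 + t)² + c*t (j(t, c) = ((t + 5)² + (1 + c*t)) - 11 = ((5 + t)² + (1 + c*t)) - 11 = (1 + (5 + t)² + c*t) - 11 = -10 + (5 + t)² + c*t)
(5140 + j(-136, -2))*((11253 + 20174)*(-4095 + 16036) - 26486) = (5140 + (-10 + (5 - 136)² - 2*(-136)))*((11253 + 20174)*(-4095 + 16036) - 26486) = (5140 + (-10 + (-131)² + 272))*(31427*11941 - 26486) = (5140 + (-10 + 17161 + 272))*(375269807 - 26486) = (5140 + 17423)*375243321 = 22563*375243321 = 8466615051723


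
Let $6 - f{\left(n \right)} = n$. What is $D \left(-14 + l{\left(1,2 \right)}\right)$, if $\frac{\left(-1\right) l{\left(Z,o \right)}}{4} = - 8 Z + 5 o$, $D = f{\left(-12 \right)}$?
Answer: $-396$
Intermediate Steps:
$f{\left(n \right)} = 6 - n$
$D = 18$ ($D = 6 - -12 = 6 + 12 = 18$)
$l{\left(Z,o \right)} = - 20 o + 32 Z$ ($l{\left(Z,o \right)} = - 4 \left(- 8 Z + 5 o\right) = - 20 o + 32 Z$)
$D \left(-14 + l{\left(1,2 \right)}\right) = 18 \left(-14 + \left(\left(-20\right) 2 + 32 \cdot 1\right)\right) = 18 \left(-14 + \left(-40 + 32\right)\right) = 18 \left(-14 - 8\right) = 18 \left(-22\right) = -396$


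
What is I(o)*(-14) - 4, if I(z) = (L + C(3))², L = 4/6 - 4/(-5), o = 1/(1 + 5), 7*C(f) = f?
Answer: -85502/1575 ≈ -54.287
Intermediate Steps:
C(f) = f/7
o = ⅙ (o = 1/6 = ⅙ ≈ 0.16667)
L = 22/15 (L = 4*(⅙) - 4*(-⅕) = ⅔ + ⅘ = 22/15 ≈ 1.4667)
I(z) = 39601/11025 (I(z) = (22/15 + (⅐)*3)² = (22/15 + 3/7)² = (199/105)² = 39601/11025)
I(o)*(-14) - 4 = (39601/11025)*(-14) - 4 = -79202/1575 - 4 = -85502/1575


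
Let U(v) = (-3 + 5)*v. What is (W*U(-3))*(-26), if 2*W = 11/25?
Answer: 858/25 ≈ 34.320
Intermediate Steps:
U(v) = 2*v
W = 11/50 (W = (11/25)/2 = (11*(1/25))/2 = (1/2)*(11/25) = 11/50 ≈ 0.22000)
(W*U(-3))*(-26) = (11*(2*(-3))/50)*(-26) = ((11/50)*(-6))*(-26) = -33/25*(-26) = 858/25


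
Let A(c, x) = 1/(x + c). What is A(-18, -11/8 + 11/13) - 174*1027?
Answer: -344351150/1927 ≈ -1.7870e+5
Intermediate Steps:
A(c, x) = 1/(c + x)
A(-18, -11/8 + 11/13) - 174*1027 = 1/(-18 + (-11/8 + 11/13)) - 174*1027 = 1/(-18 + (-11*1/8 + 11*(1/13))) - 178698 = 1/(-18 + (-11/8 + 11/13)) - 178698 = 1/(-18 - 55/104) - 178698 = 1/(-1927/104) - 178698 = -104/1927 - 178698 = -344351150/1927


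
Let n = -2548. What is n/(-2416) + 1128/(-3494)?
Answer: 772183/1055188 ≈ 0.73180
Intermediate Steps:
n/(-2416) + 1128/(-3494) = -2548/(-2416) + 1128/(-3494) = -2548*(-1/2416) + 1128*(-1/3494) = 637/604 - 564/1747 = 772183/1055188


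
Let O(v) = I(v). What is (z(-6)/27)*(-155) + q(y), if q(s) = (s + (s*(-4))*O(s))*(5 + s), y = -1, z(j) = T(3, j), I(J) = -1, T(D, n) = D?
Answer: -335/9 ≈ -37.222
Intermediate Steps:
z(j) = 3
O(v) = -1
q(s) = 5*s*(5 + s) (q(s) = (s + (s*(-4))*(-1))*(5 + s) = (s - 4*s*(-1))*(5 + s) = (s + 4*s)*(5 + s) = (5*s)*(5 + s) = 5*s*(5 + s))
(z(-6)/27)*(-155) + q(y) = (3/27)*(-155) + 5*(-1)*(5 - 1) = (3*(1/27))*(-155) + 5*(-1)*4 = (⅑)*(-155) - 20 = -155/9 - 20 = -335/9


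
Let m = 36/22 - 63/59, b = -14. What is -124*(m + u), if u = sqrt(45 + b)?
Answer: -45756/649 - 124*sqrt(31) ≈ -760.91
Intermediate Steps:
m = 369/649 (m = 36*(1/22) - 63*1/59 = 18/11 - 63/59 = 369/649 ≈ 0.56857)
u = sqrt(31) (u = sqrt(45 - 14) = sqrt(31) ≈ 5.5678)
-124*(m + u) = -124*(369/649 + sqrt(31)) = -45756/649 - 124*sqrt(31)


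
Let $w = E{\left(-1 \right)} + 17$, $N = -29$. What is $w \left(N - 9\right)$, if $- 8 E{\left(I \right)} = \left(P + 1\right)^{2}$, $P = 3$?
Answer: $-570$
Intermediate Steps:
$E{\left(I \right)} = -2$ ($E{\left(I \right)} = - \frac{\left(3 + 1\right)^{2}}{8} = - \frac{4^{2}}{8} = \left(- \frac{1}{8}\right) 16 = -2$)
$w = 15$ ($w = -2 + 17 = 15$)
$w \left(N - 9\right) = 15 \left(-29 - 9\right) = 15 \left(-38\right) = -570$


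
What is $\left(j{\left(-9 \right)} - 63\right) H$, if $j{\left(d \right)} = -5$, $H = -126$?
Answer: $8568$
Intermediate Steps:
$\left(j{\left(-9 \right)} - 63\right) H = \left(-5 - 63\right) \left(-126\right) = \left(-68\right) \left(-126\right) = 8568$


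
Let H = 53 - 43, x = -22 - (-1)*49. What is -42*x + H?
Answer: -1124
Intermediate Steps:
x = 27 (x = -22 - 1*(-49) = -22 + 49 = 27)
H = 10
-42*x + H = -42*27 + 10 = -1134 + 10 = -1124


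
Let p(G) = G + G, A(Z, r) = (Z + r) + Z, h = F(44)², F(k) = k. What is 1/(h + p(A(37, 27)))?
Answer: 1/2138 ≈ 0.00046773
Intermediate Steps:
h = 1936 (h = 44² = 1936)
A(Z, r) = r + 2*Z
p(G) = 2*G
1/(h + p(A(37, 27))) = 1/(1936 + 2*(27 + 2*37)) = 1/(1936 + 2*(27 + 74)) = 1/(1936 + 2*101) = 1/(1936 + 202) = 1/2138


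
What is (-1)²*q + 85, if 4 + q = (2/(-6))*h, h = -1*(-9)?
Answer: 78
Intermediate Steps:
h = 9
q = -7 (q = -4 + (2/(-6))*9 = -4 + (2*(-⅙))*9 = -4 - ⅓*9 = -4 - 3 = -7)
(-1)²*q + 85 = (-1)²*(-7) + 85 = 1*(-7) + 85 = -7 + 85 = 78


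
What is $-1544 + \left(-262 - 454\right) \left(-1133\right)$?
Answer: $809684$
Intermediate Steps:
$-1544 + \left(-262 - 454\right) \left(-1133\right) = -1544 - -811228 = -1544 + 811228 = 809684$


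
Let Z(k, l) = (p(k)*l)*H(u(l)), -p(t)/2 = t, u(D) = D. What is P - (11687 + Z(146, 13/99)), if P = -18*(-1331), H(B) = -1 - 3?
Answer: 1199645/99 ≈ 12118.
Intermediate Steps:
p(t) = -2*t
H(B) = -4
Z(k, l) = 8*k*l (Z(k, l) = ((-2*k)*l)*(-4) = -2*k*l*(-4) = 8*k*l)
P = 23958
P - (11687 + Z(146, 13/99)) = 23958 - (11687 + 8*146*(13/99)) = 23958 - (11687 + 15184/99) = 23958 - 1*1172197/99 = 23958 - 1172197/99 = 1199645/99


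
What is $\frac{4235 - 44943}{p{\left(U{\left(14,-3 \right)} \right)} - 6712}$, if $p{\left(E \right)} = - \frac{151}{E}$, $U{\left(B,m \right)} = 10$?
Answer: $\frac{407080}{67271} \approx 6.0513$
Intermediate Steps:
$\frac{4235 - 44943}{p{\left(U{\left(14,-3 \right)} \right)} - 6712} = \frac{4235 - 44943}{- \frac{151}{10} - 6712} = - \frac{40708}{\left(-151\right) \frac{1}{10} - 6712} = - \frac{40708}{- \frac{151}{10} - 6712} = - \frac{40708}{- \frac{67271}{10}} = \left(-40708\right) \left(- \frac{10}{67271}\right) = \frac{407080}{67271}$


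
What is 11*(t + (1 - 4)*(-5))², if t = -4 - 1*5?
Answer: 396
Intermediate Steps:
t = -9 (t = -4 - 5 = -9)
11*(t + (1 - 4)*(-5))² = 11*(-9 + (1 - 4)*(-5))² = 11*(-9 - 3*(-5))² = 11*(-9 + 15)² = 11*6² = 11*36 = 396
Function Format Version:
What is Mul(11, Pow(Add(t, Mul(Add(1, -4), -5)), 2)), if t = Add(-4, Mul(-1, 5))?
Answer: 396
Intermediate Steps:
t = -9 (t = Add(-4, -5) = -9)
Mul(11, Pow(Add(t, Mul(Add(1, -4), -5)), 2)) = Mul(11, Pow(Add(-9, Mul(Add(1, -4), -5)), 2)) = Mul(11, Pow(Add(-9, Mul(-3, -5)), 2)) = Mul(11, Pow(Add(-9, 15), 2)) = Mul(11, Pow(6, 2)) = Mul(11, 36) = 396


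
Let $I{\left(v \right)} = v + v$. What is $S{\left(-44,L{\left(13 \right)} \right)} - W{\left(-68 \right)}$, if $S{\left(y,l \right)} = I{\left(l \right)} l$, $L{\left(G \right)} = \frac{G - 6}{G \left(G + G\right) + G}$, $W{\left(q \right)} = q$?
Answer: $\frac{8377766}{123201} \approx 68.001$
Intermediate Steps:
$I{\left(v \right)} = 2 v$
$L{\left(G \right)} = \frac{-6 + G}{G + 2 G^{2}}$ ($L{\left(G \right)} = \frac{-6 + G}{G 2 G + G} = \frac{-6 + G}{2 G^{2} + G} = \frac{-6 + G}{G + 2 G^{2}}$)
$S{\left(y,l \right)} = 2 l^{2}$ ($S{\left(y,l \right)} = 2 l l = 2 l^{2}$)
$S{\left(-44,L{\left(13 \right)} \right)} - W{\left(-68 \right)} = 2 \left(\frac{-6 + 13}{13 \left(1 + 2 \cdot 13\right)}\right)^{2} - -68 = 2 \left(\frac{1}{13} \frac{1}{1 + 26} \cdot 7\right)^{2} + 68 = 2 \left(\frac{1}{13} \cdot \frac{1}{27} \cdot 7\right)^{2} + 68 = 2 \left(\frac{7}{351}\right)^{2} + 68 = 2 \cdot \frac{49}{123201} + 68 = \frac{98}{123201} + 68 = \frac{8377766}{123201}$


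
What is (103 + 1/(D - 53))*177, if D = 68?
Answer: 91214/5 ≈ 18243.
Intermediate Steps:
(103 + 1/(D - 53))*177 = (103 + 1/(68 - 53))*177 = (103 + 1/15)*177 = (1546/15)*177 = 91214/5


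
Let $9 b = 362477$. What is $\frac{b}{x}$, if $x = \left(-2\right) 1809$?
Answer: $- \frac{362477}{32562} \approx -11.132$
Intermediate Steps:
$b = \frac{362477}{9}$ ($b = \frac{1}{9} \cdot 362477 = \frac{362477}{9} \approx 40275.0$)
$x = -3618$
$\frac{b}{x} = \frac{362477}{9 \left(-3618\right)} = \frac{362477}{9} \left(- \frac{1}{3618}\right) = - \frac{362477}{32562}$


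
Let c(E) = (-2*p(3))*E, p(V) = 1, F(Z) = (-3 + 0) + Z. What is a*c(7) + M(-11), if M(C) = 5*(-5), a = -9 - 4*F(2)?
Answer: 45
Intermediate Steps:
F(Z) = -3 + Z
a = -5 (a = -9 - 4*(-3 + 2) = -9 - 4*(-1) = -9 + 4 = -5)
M(C) = -25
c(E) = -2*E (c(E) = (-2*1)*E = -2*E)
a*c(7) + M(-11) = -(-10)*7 - 25 = -5*(-14) - 25 = 70 - 25 = 45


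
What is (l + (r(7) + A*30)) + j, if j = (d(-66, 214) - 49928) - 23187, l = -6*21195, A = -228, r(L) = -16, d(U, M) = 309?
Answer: -206832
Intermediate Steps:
l = -127170
j = -72806 (j = (309 - 49928) - 23187 = -49619 - 23187 = -72806)
(l + (r(7) + A*30)) + j = (-127170 + (-16 - 228*30)) - 72806 = (-127170 + (-16 - 6840)) - 72806 = (-127170 - 6856) - 72806 = -134026 - 72806 = -206832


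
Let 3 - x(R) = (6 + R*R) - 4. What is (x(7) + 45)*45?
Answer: -135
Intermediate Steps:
x(R) = 1 - R² (x(R) = 3 - ((6 + R*R) - 4) = 3 - ((6 + R²) - 4) = 3 - (2 + R²) = 3 + (-2 - R²) = 1 - R²)
(x(7) + 45)*45 = ((1 - 1*7²) + 45)*45 = ((1 - 1*49) + 45)*45 = ((1 - 49) + 45)*45 = (-48 + 45)*45 = -3*45 = -135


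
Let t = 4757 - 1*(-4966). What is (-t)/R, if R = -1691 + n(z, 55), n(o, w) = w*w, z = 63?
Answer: -9723/1334 ≈ -7.2886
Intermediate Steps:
n(o, w) = w²
t = 9723 (t = 4757 + 4966 = 9723)
R = 1334 (R = -1691 + 55² = -1691 + 3025 = 1334)
(-t)/R = -1*9723/1334 = -9723*1/1334 = -9723/1334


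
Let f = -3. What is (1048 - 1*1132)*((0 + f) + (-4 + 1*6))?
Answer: 84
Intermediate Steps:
(1048 - 1*1132)*((0 + f) + (-4 + 1*6)) = (1048 - 1*1132)*((0 - 3) + (-4 + 1*6)) = (1048 - 1132)*(-3 + (-4 + 6)) = -84*(-3 + 2) = -84*(-1) = 84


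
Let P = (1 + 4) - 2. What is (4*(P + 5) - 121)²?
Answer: 7921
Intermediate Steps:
P = 3 (P = 5 - 2 = 3)
(4*(P + 5) - 121)² = (4*(3 + 5) - 121)² = (4*8 - 121)² = (32 - 121)² = (-89)² = 7921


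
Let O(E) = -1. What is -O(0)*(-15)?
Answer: -15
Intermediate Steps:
-O(0)*(-15) = -1*(-1)*(-15) = 1*(-15) = -15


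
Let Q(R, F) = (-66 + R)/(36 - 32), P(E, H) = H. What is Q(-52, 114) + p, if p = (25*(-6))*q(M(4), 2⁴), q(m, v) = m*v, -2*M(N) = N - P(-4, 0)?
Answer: 9541/2 ≈ 4770.5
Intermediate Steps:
Q(R, F) = -33/2 + R/4 (Q(R, F) = (-66 + R)/4 = (-66 + R)*(¼) = -33/2 + R/4)
M(N) = -N/2 (M(N) = -(N - 1*0)/2 = -(N + 0)/2 = -N/2)
p = 4800 (p = (25*(-6))*(-½*4*2⁴) = -(-300)*16 = -150*(-32) = 4800)
Q(-52, 114) + p = (-33/2 + (¼)*(-52)) + 4800 = (-33/2 - 13) + 4800 = -59/2 + 4800 = 9541/2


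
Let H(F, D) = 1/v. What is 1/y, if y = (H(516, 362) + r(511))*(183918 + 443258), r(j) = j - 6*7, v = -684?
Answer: 171/50298731230 ≈ 3.3997e-9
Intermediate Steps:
H(F, D) = -1/684 (H(F, D) = 1/(-684) = -1/684)
r(j) = -42 + j (r(j) = j - 42 = -42 + j)
y = 50298731230/171 (y = (-1/684 + (-42 + 511))*(183918 + 443258) = (-1/684 + 469)*627176 = (320795/684)*627176 = 50298731230/171 ≈ 2.9414e+8)
1/y = 1/(50298731230/171) = 171/50298731230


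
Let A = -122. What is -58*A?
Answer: 7076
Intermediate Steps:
-58*A = -58*(-122) = 7076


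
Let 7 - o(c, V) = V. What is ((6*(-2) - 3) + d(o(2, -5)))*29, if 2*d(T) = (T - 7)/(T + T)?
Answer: -20735/48 ≈ -431.98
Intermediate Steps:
o(c, V) = 7 - V
d(T) = (-7 + T)/(4*T) (d(T) = ((T - 7)/(T + T))/2 = ((-7 + T)/((2*T)))/2 = ((-7 + T)*(1/(2*T)))/2 = ((-7 + T)/(2*T))/2 = (-7 + T)/(4*T))
((6*(-2) - 3) + d(o(2, -5)))*29 = ((6*(-2) - 3) + (-7 + (7 - 1*(-5)))/(4*(7 - 1*(-5))))*29 = ((-12 - 3) + (-7 + (7 + 5))/(4*(7 + 5)))*29 = (-15 + (1/4)*(-7 + 12)/12)*29 = (-15 + (1/4)*(1/12)*5)*29 = (-15 + 5/48)*29 = -715/48*29 = -20735/48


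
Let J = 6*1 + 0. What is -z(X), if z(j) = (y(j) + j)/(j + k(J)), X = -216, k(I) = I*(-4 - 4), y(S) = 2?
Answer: -107/132 ≈ -0.81061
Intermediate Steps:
J = 6 (J = 6 + 0 = 6)
k(I) = -8*I (k(I) = I*(-8) = -8*I)
z(j) = (2 + j)/(-48 + j) (z(j) = (2 + j)/(j - 8*6) = (2 + j)/(j - 48) = (2 + j)/(-48 + j))
-z(X) = -(2 - 216)/(-48 - 216) = -(-214)/(-264) = -(-1)*(-214)/264 = -1*107/132 = -107/132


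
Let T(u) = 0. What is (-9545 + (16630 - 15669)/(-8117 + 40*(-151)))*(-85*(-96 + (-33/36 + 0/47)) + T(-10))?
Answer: -6679114646365/84942 ≈ -7.8631e+7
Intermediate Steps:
(-9545 + (16630 - 15669)/(-8117 + 40*(-151)))*(-85*(-96 + (-33/36 + 0/47)) + T(-10)) = (-9545 + (16630 - 15669)/(-8117 + 40*(-151)))*(-85*(-96 + (-33/36 + 0/47)) + 0) = (-9545 + 961/(-8117 - 6040))*(-85*(-96 + (-33*1/36 + 0*(1/47))) + 0) = (-9545 + 961/(-14157))*(-85*(-96 + (-11/12 + 0)) + 0) = (-9545 + 961*(-1/14157))*(-85*(-96 - 11/12) + 0) = (-9545 - 961/14157)*(-85*(-1163/12) + 0) = -135129526*(98855/12 + 0)/14157 = -135129526/14157*98855/12 = -6679114646365/84942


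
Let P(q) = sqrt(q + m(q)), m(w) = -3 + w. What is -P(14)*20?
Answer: -100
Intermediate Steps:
P(q) = sqrt(-3 + 2*q) (P(q) = sqrt(q + (-3 + q)) = sqrt(-3 + 2*q))
-P(14)*20 = -sqrt(-3 + 2*14)*20 = -sqrt(-3 + 28)*20 = -sqrt(25)*20 = -1*5*20 = -5*20 = -100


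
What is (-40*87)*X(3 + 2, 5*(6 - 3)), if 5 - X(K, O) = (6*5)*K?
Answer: 504600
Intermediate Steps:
X(K, O) = 5 - 30*K (X(K, O) = 5 - 6*5*K = 5 - 30*K)
(-40*87)*X(3 + 2, 5*(6 - 3)) = (-40*87)*(5 - 30*(3 + 2)) = -3480*(5 - 30*5) = -3480*(5 - 150) = -3480*(-145) = 504600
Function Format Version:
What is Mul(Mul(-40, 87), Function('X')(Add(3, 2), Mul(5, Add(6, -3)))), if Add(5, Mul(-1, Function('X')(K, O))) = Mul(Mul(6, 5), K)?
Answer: 504600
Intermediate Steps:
Function('X')(K, O) = Add(5, Mul(-30, K)) (Function('X')(K, O) = Add(5, Mul(-1, Mul(Mul(6, 5), K))) = Add(5, Mul(-1, Mul(30, K))) = Add(5, Mul(-30, K)))
Mul(Mul(-40, 87), Function('X')(Add(3, 2), Mul(5, Add(6, -3)))) = Mul(Mul(-40, 87), Add(5, Mul(-30, Add(3, 2)))) = Mul(-3480, Add(5, Mul(-30, 5))) = Mul(-3480, Add(5, -150)) = Mul(-3480, -145) = 504600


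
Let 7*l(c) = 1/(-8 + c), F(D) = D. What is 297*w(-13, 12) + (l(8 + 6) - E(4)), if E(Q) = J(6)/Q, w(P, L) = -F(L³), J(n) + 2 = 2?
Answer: -21555071/42 ≈ -5.1322e+5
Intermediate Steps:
J(n) = 0 (J(n) = -2 + 2 = 0)
l(c) = 1/(7*(-8 + c))
w(P, L) = -L³
E(Q) = 0 (E(Q) = 0/Q = 0)
297*w(-13, 12) + (l(8 + 6) - E(4)) = 297*(-1*12³) + (1/(7*(-8 + (8 + 6))) - 1*0) = 297*(-1*1728) + (1/(7*(-8 + 14)) + 0) = 297*(-1728) + ((⅐)/6 + 0) = -513216 + ((⅐)*(⅙) + 0) = -513216 + (1/42 + 0) = -513216 + 1/42 = -21555071/42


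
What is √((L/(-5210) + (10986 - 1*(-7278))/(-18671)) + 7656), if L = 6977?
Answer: √72423757785267072230/97275910 ≈ 87.485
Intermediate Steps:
√((L/(-5210) + (10986 - 1*(-7278))/(-18671)) + 7656) = √((6977/(-5210) + (10986 - 1*(-7278))/(-18671)) + 7656) = √((6977*(-1/5210) + (10986 + 7278)*(-1/18671)) + 7656) = √((-6977/5210 + 18264*(-1/18671)) + 7656) = √((-6977/5210 - 18264/18671) + 7656) = √(-225423007/97275910 + 7656) = √(744518943953/97275910) = √72423757785267072230/97275910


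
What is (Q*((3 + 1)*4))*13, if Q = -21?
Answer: -4368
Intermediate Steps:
(Q*((3 + 1)*4))*13 = -21*(3 + 1)*4*13 = -84*4*13 = -21*16*13 = -336*13 = -4368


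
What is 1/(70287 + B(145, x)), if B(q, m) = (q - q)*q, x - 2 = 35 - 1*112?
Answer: 1/70287 ≈ 1.4227e-5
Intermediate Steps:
x = -75 (x = 2 + (35 - 1*112) = 2 + (35 - 112) = 2 - 77 = -75)
B(q, m) = 0 (B(q, m) = 0*q = 0)
1/(70287 + B(145, x)) = 1/(70287 + 0) = 1/70287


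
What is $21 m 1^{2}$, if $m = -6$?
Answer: $-126$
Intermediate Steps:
$21 m 1^{2} = 21 \left(-6\right) 1^{2} = \left(-126\right) 1 = -126$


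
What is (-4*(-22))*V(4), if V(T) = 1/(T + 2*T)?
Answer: 22/3 ≈ 7.3333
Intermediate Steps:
V(T) = 1/(3*T)
(-4*(-22))*V(4) = (-4*(-22))*((⅓)/4) = 88*((⅓)*(¼)) = 88*(1/12) = 22/3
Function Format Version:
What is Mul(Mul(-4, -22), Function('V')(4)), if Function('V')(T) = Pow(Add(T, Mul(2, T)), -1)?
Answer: Rational(22, 3) ≈ 7.3333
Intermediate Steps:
Function('V')(T) = Mul(Rational(1, 3), Pow(T, -1)) (Function('V')(T) = Pow(Mul(3, T), -1) = Mul(Rational(1, 3), Pow(T, -1)))
Mul(Mul(-4, -22), Function('V')(4)) = Mul(Mul(-4, -22), Mul(Rational(1, 3), Pow(4, -1))) = Mul(88, Mul(Rational(1, 3), Rational(1, 4))) = Mul(88, Rational(1, 12)) = Rational(22, 3)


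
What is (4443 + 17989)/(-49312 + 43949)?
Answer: -22432/5363 ≈ -4.1827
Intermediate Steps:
(4443 + 17989)/(-49312 + 43949) = 22432/(-5363) = 22432*(-1/5363) = -22432/5363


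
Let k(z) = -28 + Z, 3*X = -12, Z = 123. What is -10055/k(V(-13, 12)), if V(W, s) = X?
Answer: -2011/19 ≈ -105.84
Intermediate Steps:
X = -4 (X = (⅓)*(-12) = -4)
V(W, s) = -4
k(z) = 95 (k(z) = -28 + 123 = 95)
-10055/k(V(-13, 12)) = -10055/95 = -10055*1/95 = -2011/19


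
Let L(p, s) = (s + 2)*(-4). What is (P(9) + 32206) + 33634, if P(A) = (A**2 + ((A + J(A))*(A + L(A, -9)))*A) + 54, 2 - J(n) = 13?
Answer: 65309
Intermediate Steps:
L(p, s) = -8 - 4*s (L(p, s) = (2 + s)*(-4) = -8 - 4*s)
J(n) = -11 (J(n) = 2 - 1*13 = 2 - 13 = -11)
P(A) = 54 + A**2 + A*(-11 + A)*(28 + A) (P(A) = (A**2 + ((A - 11)*(A + (-8 - 4*(-9))))*A) + 54 = (A**2 + ((-11 + A)*(A + (-8 + 36)))*A) + 54 = (A**2 + ((-11 + A)*(A + 28))*A) + 54 = (A**2 + ((-11 + A)*(28 + A))*A) + 54 = (A**2 + A*(-11 + A)*(28 + A)) + 54 = 54 + A**2 + A*(-11 + A)*(28 + A))
(P(9) + 32206) + 33634 = ((54 + 9**3 - 308*9 + 18*9**2) + 32206) + 33634 = ((54 + 729 - 2772 + 18*81) + 32206) + 33634 = ((54 + 729 - 2772 + 1458) + 32206) + 33634 = (-531 + 32206) + 33634 = 31675 + 33634 = 65309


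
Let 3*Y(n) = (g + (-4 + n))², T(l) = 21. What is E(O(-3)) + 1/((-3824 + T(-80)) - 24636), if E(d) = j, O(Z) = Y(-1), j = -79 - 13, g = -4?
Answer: -2616389/28439 ≈ -92.000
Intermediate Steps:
Y(n) = (-8 + n)²/3 (Y(n) = (-4 + (-4 + n))²/3 = (-8 + n)²/3)
j = -92
O(Z) = 27 (O(Z) = (-8 - 1)²/3 = (⅓)*(-9)² = (⅓)*81 = 27)
E(d) = -92
E(O(-3)) + 1/((-3824 + T(-80)) - 24636) = -92 + 1/((-3824 + 21) - 24636) = -92 + 1/(-3803 - 24636) = -92 + 1/(-28439) = -92 - 1/28439 = -2616389/28439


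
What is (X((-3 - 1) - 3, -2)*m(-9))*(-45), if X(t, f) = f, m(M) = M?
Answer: -810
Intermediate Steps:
(X((-3 - 1) - 3, -2)*m(-9))*(-45) = -2*(-9)*(-45) = 18*(-45) = -810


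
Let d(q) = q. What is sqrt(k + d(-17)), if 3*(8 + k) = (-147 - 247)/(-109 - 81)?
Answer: 4*I*sqrt(123405)/285 ≈ 4.9304*I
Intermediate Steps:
k = -2083/285 (k = -8 + ((-147 - 247)/(-109 - 81))/3 = -8 + (-394/(-190))/3 = -8 + (-394*(-1/190))/3 = -8 + (1/3)*(197/95) = -8 + 197/285 = -2083/285 ≈ -7.3088)
sqrt(k + d(-17)) = sqrt(-2083/285 - 17) = sqrt(-6928/285) = 4*I*sqrt(123405)/285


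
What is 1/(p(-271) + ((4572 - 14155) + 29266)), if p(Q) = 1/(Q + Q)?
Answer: 542/10668185 ≈ 5.0805e-5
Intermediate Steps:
p(Q) = 1/(2*Q)
1/(p(-271) + ((4572 - 14155) + 29266)) = 1/((½)/(-271) + ((4572 - 14155) + 29266)) = 1/((½)*(-1/271) + (-9583 + 29266)) = 1/(-1/542 + 19683) = 1/(10668185/542) = 542/10668185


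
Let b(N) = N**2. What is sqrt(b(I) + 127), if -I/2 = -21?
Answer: sqrt(1891) ≈ 43.486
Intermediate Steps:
I = 42 (I = -2*(-21) = 42)
sqrt(b(I) + 127) = sqrt(42**2 + 127) = sqrt(1764 + 127) = sqrt(1891)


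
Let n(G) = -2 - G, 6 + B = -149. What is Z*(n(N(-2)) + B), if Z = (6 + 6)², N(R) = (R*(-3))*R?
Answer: -20880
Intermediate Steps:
N(R) = -3*R² (N(R) = (-3*R)*R = -3*R²)
B = -155 (B = -6 - 149 = -155)
Z = 144 (Z = 12² = 144)
Z*(n(N(-2)) + B) = 144*((-2 - (-3)*(-2)²) - 155) = 144*((-2 - (-3)*4) - 155) = 144*((-2 - 1*(-12)) - 155) = 144*((-2 + 12) - 155) = 144*(10 - 155) = 144*(-145) = -20880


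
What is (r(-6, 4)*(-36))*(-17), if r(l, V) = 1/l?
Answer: -102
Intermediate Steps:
(r(-6, 4)*(-36))*(-17) = (-36/(-6))*(-17) = -1/6*(-36)*(-17) = 6*(-17) = -102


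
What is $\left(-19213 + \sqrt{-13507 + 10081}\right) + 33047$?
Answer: $13834 + i \sqrt{3426} \approx 13834.0 + 58.532 i$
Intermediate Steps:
$\left(-19213 + \sqrt{-13507 + 10081}\right) + 33047 = \left(-19213 + \sqrt{-3426}\right) + 33047 = \left(-19213 + i \sqrt{3426}\right) + 33047 = 13834 + i \sqrt{3426}$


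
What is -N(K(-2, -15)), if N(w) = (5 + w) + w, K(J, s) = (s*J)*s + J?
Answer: 899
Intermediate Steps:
K(J, s) = J + J*s**2 (K(J, s) = (J*s)*s + J = J*s**2 + J = J + J*s**2)
N(w) = 5 + 2*w
-N(K(-2, -15)) = -(5 + 2*(-2*(1 + (-15)**2))) = -(5 + 2*(-2*(1 + 225))) = -(5 + 2*(-2*226)) = -(5 + 2*(-452)) = -(5 - 904) = -1*(-899) = 899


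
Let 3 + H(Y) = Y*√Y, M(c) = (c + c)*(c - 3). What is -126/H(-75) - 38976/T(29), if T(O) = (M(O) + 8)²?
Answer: -54078507/3366657758 - 2625*I*√3/23438 ≈ -0.016063 - 0.19399*I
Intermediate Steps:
M(c) = 2*c*(-3 + c) (M(c) = (2*c)*(-3 + c) = 2*c*(-3 + c))
H(Y) = -3 + Y^(3/2) (H(Y) = -3 + Y*√Y = -3 + Y^(3/2))
T(O) = (8 + 2*O*(-3 + O))² (T(O) = (2*O*(-3 + O) + 8)² = (8 + 2*O*(-3 + O))²)
-126/H(-75) - 38976/T(29) = -126/(-3 + (-75)^(3/2)) - 38976*1/(4*(4 + 29*(-3 + 29))²) = -126/(-3 - 375*I*√3) - 38976*1/(4*(4 + 29*26)²) = -126/(-3 - 375*I*√3) - 38976*1/(4*(4 + 754)²) = -126/(-3 - 375*I*√3) - 38976/(4*758²) = -126/(-3 - 375*I*√3) - 38976/(4*574564) = -126/(-3 - 375*I*√3) - 38976/2298256 = -126/(-3 - 375*I*√3) - 38976*1/2298256 = -126/(-3 - 375*I*√3) - 2436/143641 = -2436/143641 - 126/(-3 - 375*I*√3)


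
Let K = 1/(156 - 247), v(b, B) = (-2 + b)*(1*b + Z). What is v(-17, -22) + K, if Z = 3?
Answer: 24205/91 ≈ 265.99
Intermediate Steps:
v(b, B) = (-2 + b)*(3 + b) (v(b, B) = (-2 + b)*(1*b + 3) = (-2 + b)*(b + 3) = (-2 + b)*(3 + b))
K = -1/91 (K = 1/(-91) = -1/91 ≈ -0.010989)
v(-17, -22) + K = (-6 - 17 + (-17)**2) - 1/91 = (-6 - 17 + 289) - 1/91 = 266 - 1/91 = 24205/91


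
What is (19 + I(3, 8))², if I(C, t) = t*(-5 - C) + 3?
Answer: 1764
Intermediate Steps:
I(C, t) = 3 + t*(-5 - C)
(19 + I(3, 8))² = (19 + (3 - 5*8 - 1*3*8))² = (19 + (3 - 40 - 24))² = (19 - 61)² = (-42)² = 1764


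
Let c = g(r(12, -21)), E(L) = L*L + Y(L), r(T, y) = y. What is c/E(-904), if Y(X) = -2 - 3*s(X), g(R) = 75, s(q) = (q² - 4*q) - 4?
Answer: -15/329054 ≈ -4.5585e-5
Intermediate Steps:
s(q) = -4 + q² - 4*q
Y(X) = 10 - 3*X² + 12*X (Y(X) = -2 - 3*(-4 + X² - 4*X) = -2 + (12 - 3*X² + 12*X) = 10 - 3*X² + 12*X)
E(L) = 10 - 2*L² + 12*L (E(L) = L*L + (10 - 3*L² + 12*L) = L² + (10 - 3*L² + 12*L) = 10 - 2*L² + 12*L)
c = 75
c/E(-904) = 75/(10 - 2*(-904)² + 12*(-904)) = 75/(10 - 2*817216 - 10848) = 75/(10 - 1634432 - 10848) = 75/(-1645270) = 75*(-1/1645270) = -15/329054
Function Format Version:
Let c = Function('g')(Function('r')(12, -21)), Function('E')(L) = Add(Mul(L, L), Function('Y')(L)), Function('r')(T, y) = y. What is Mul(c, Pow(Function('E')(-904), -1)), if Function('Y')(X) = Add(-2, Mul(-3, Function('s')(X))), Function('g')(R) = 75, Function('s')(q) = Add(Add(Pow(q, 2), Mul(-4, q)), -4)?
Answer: Rational(-15, 329054) ≈ -4.5585e-5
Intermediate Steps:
Function('s')(q) = Add(-4, Pow(q, 2), Mul(-4, q))
Function('Y')(X) = Add(10, Mul(-3, Pow(X, 2)), Mul(12, X)) (Function('Y')(X) = Add(-2, Mul(-3, Add(-4, Pow(X, 2), Mul(-4, X)))) = Add(-2, Add(12, Mul(-3, Pow(X, 2)), Mul(12, X))) = Add(10, Mul(-3, Pow(X, 2)), Mul(12, X)))
Function('E')(L) = Add(10, Mul(-2, Pow(L, 2)), Mul(12, L)) (Function('E')(L) = Add(Mul(L, L), Add(10, Mul(-3, Pow(L, 2)), Mul(12, L))) = Add(Pow(L, 2), Add(10, Mul(-3, Pow(L, 2)), Mul(12, L))) = Add(10, Mul(-2, Pow(L, 2)), Mul(12, L)))
c = 75
Mul(c, Pow(Function('E')(-904), -1)) = Mul(75, Pow(Add(10, Mul(-2, Pow(-904, 2)), Mul(12, -904)), -1)) = Mul(75, Pow(Add(10, Mul(-2, 817216), -10848), -1)) = Mul(75, Pow(Add(10, -1634432, -10848), -1)) = Mul(75, Pow(-1645270, -1)) = Mul(75, Rational(-1, 1645270)) = Rational(-15, 329054)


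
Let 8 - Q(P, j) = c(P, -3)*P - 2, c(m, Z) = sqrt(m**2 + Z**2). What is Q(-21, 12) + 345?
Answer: 355 + 315*sqrt(2) ≈ 800.48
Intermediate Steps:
c(m, Z) = sqrt(Z**2 + m**2)
Q(P, j) = 10 - P*sqrt(9 + P**2) (Q(P, j) = 8 - (sqrt((-3)**2 + P**2)*P - 2) = 8 - (sqrt(9 + P**2)*P - 2) = 8 - (P*sqrt(9 + P**2) - 2) = 8 - (-2 + P*sqrt(9 + P**2)) = 8 + (2 - P*sqrt(9 + P**2)) = 10 - P*sqrt(9 + P**2))
Q(-21, 12) + 345 = (10 - 1*(-21)*sqrt(9 + (-21)**2)) + 345 = (10 - 1*(-21)*sqrt(9 + 441)) + 345 = (10 - 1*(-21)*sqrt(450)) + 345 = (10 - 1*(-21)*15*sqrt(2)) + 345 = (10 + 315*sqrt(2)) + 345 = 355 + 315*sqrt(2)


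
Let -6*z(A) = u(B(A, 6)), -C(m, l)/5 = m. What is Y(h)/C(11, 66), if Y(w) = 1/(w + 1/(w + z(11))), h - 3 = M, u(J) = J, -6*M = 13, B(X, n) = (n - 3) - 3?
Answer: -6/671 ≈ -0.0089419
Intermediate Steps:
B(X, n) = -6 + n (B(X, n) = (-3 + n) - 3 = -6 + n)
C(m, l) = -5*m
M = -13/6 (M = -⅙*13 = -13/6 ≈ -2.1667)
z(A) = 0 (z(A) = -(-6 + 6)/6 = -⅙*0 = 0)
h = ⅚ (h = 3 - 13/6 = ⅚ ≈ 0.83333)
Y(w) = 1/(w + 1/w) (Y(w) = 1/(w + 1/(w + 0)) = 1/(w + 1/w))
Y(h)/C(11, 66) = (5/(6*(1 + (⅚)²)))/((-5*11)) = (5/(6*(1 + 25/36)))/(-55) = (5/(6*(61/36)))*(-1/55) = ((⅚)*(36/61))*(-1/55) = (30/61)*(-1/55) = -6/671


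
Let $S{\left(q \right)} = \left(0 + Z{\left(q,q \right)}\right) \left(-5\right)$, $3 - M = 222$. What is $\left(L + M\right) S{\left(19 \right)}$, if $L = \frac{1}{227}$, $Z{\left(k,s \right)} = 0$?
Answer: $0$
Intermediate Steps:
$M = -219$ ($M = 3 - 222 = -219$)
$S{\left(q \right)} = 0$ ($S{\left(q \right)} = \left(0 + 0\right) \left(-5\right) = 0 \left(-5\right) = 0$)
$L = \frac{1}{227} \approx 0.0044053$
$\left(L + M\right) S{\left(19 \right)} = \left(\frac{1}{227} - 219\right) 0 = \left(- \frac{49712}{227}\right) 0 = 0$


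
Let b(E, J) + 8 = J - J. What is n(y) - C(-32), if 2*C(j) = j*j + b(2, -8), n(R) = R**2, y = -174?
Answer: 29768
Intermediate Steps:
b(E, J) = -8 (b(E, J) = -8 + (J - J) = -8 + 0 = -8)
C(j) = -4 + j**2/2 (C(j) = (j*j - 8)/2 = (j**2 - 8)/2 = (-8 + j**2)/2 = -4 + j**2/2)
n(y) - C(-32) = (-174)**2 - (-4 + (1/2)*(-32)**2) = 30276 - (-4 + (1/2)*1024) = 30276 - (-4 + 512) = 30276 - 1*508 = 30276 - 508 = 29768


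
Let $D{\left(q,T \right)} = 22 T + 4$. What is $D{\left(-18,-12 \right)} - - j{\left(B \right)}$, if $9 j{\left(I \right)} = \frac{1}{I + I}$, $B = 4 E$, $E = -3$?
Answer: $- \frac{56161}{216} \approx -260.0$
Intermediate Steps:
$B = -12$ ($B = 4 \left(-3\right) = -12$)
$j{\left(I \right)} = \frac{1}{18 I}$ ($j{\left(I \right)} = \frac{1}{9 \left(I + I\right)} = \frac{1}{9 \cdot 2 I} = \frac{\frac{1}{2} \frac{1}{I}}{9} = \frac{1}{18 I}$)
$D{\left(q,T \right)} = 4 + 22 T$
$D{\left(-18,-12 \right)} - - j{\left(B \right)} = \left(4 + 22 \left(-12\right)\right) - - \frac{1}{18 \left(-12\right)} = \left(4 - 264\right) - - \frac{-1}{18 \cdot 12} = -260 - \left(-1\right) \left(- \frac{1}{216}\right) = -260 - \frac{1}{216} = - \frac{56161}{216}$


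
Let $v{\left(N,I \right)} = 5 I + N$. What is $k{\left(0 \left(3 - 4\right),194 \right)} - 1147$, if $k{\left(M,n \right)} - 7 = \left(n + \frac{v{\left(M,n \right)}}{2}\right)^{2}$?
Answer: $459901$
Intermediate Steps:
$v{\left(N,I \right)} = N + 5 I$
$k{\left(M,n \right)} = 7 + \left(\frac{M}{2} + \frac{7 n}{2}\right)^{2}$ ($k{\left(M,n \right)} = 7 + \left(n + \frac{M + 5 n}{2}\right)^{2} = 7 + \left(n + \left(M + 5 n\right) \frac{1}{2}\right)^{2} = 7 + \left(n + \left(\frac{M}{2} + \frac{5 n}{2}\right)\right)^{2} = 7 + \left(\frac{M}{2} + \frac{7 n}{2}\right)^{2}$)
$k{\left(0 \left(3 - 4\right),194 \right)} - 1147 = \left(7 + \frac{\left(0 \left(3 - 4\right) + 7 \cdot 194\right)^{2}}{4}\right) - 1147 = \left(7 + \frac{\left(0 \left(-1\right) + 1358\right)^{2}}{4}\right) - 1147 = \left(7 + \frac{\left(0 + 1358\right)^{2}}{4}\right) - 1147 = \left(7 + \frac{1358^{2}}{4}\right) - 1147 = \left(7 + \frac{1}{4} \cdot 1844164\right) - 1147 = \left(7 + 461041\right) - 1147 = 461048 - 1147 = 459901$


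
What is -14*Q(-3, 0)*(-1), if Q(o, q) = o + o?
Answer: -84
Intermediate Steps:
Q(o, q) = 2*o
-14*Q(-3, 0)*(-1) = -28*(-3)*(-1) = -14*(-6)*(-1) = 84*(-1) = -84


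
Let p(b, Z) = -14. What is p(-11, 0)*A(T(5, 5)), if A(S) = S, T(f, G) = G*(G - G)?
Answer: 0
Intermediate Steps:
T(f, G) = 0 (T(f, G) = G*0 = 0)
p(-11, 0)*A(T(5, 5)) = -14*0 = 0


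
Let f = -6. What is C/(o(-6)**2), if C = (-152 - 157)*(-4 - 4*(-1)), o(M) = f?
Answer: 0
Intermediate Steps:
o(M) = -6
C = 0 (C = -309*(-4 + 4) = -309*0 = 0)
C/(o(-6)**2) = 0/((-6)**2) = 0/36 = 0*(1/36) = 0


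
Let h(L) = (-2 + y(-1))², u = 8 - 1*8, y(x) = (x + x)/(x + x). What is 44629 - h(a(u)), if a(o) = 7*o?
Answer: 44628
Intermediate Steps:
y(x) = 1 (y(x) = (2*x)/((2*x)) = (2*x)*(1/(2*x)) = 1)
u = 0 (u = 8 - 8 = 0)
h(L) = 1 (h(L) = (-2 + 1)² = (-1)² = 1)
44629 - h(a(u)) = 44629 - 1*1 = 44629 - 1 = 44628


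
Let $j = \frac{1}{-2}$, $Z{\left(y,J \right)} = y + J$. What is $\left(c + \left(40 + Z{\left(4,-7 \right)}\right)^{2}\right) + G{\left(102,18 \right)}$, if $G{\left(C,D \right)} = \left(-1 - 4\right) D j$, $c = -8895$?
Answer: $-7481$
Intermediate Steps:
$Z{\left(y,J \right)} = J + y$
$j = - \frac{1}{2} \approx -0.5$
$G{\left(C,D \right)} = \frac{5 D}{2}$ ($G{\left(C,D \right)} = \left(-1 - 4\right) D \left(- \frac{1}{2}\right) = - 5 D \left(- \frac{1}{2}\right) = \frac{5 D}{2}$)
$\left(c + \left(40 + Z{\left(4,-7 \right)}\right)^{2}\right) + G{\left(102,18 \right)} = \left(-8895 + \left(40 + \left(-7 + 4\right)\right)^{2}\right) + \frac{5}{2} \cdot 18 = \left(-8895 + \left(40 - 3\right)^{2}\right) + 45 = \left(-8895 + 37^{2}\right) + 45 = \left(-8895 + 1369\right) + 45 = -7526 + 45 = -7481$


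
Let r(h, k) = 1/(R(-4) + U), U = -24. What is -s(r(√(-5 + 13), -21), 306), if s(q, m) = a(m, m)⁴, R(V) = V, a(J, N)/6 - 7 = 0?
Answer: -3111696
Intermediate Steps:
a(J, N) = 42 (a(J, N) = 42 + 6*0 = 42 + 0 = 42)
r(h, k) = -1/28 (r(h, k) = 1/(-4 - 24) = 1/(-28) = -1/28)
s(q, m) = 3111696 (s(q, m) = 42⁴ = 3111696)
-s(r(√(-5 + 13), -21), 306) = -1*3111696 = -3111696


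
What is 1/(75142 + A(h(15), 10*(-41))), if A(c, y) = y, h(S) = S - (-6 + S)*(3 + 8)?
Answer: 1/74732 ≈ 1.3381e-5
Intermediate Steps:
h(S) = 66 - 10*S (h(S) = S - (-6 + S)*11 = S - (-66 + 11*S) = S + (66 - 11*S) = 66 - 10*S)
1/(75142 + A(h(15), 10*(-41))) = 1/(75142 + 10*(-41)) = 1/(75142 - 410) = 1/74732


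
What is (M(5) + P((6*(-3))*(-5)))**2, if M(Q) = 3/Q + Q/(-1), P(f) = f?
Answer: 183184/25 ≈ 7327.4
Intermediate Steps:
M(Q) = -Q + 3/Q (M(Q) = 3/Q + Q*(-1) = 3/Q - Q = -Q + 3/Q)
(M(5) + P((6*(-3))*(-5)))**2 = ((-1*5 + 3/5) + (6*(-3))*(-5))**2 = ((-5 + 3*(1/5)) - 18*(-5))**2 = ((-5 + 3/5) + 90)**2 = (-22/5 + 90)**2 = (428/5)**2 = 183184/25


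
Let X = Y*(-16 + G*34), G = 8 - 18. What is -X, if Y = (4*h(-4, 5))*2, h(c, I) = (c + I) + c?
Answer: -8544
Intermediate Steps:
G = -10
h(c, I) = I + 2*c (h(c, I) = (I + c) + c = I + 2*c)
Y = -24 (Y = (4*(5 + 2*(-4)))*2 = (4*(5 - 8))*2 = (4*(-3))*2 = -12*2 = -24)
X = 8544 (X = -24*(-16 - 10*34) = -24*(-16 - 340) = -24*(-356) = 8544)
-X = -1*8544 = -8544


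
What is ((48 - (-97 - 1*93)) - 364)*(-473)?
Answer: 59598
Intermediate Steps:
((48 - (-97 - 1*93)) - 364)*(-473) = ((48 - (-97 - 93)) - 364)*(-473) = ((48 - 1*(-190)) - 364)*(-473) = ((48 + 190) - 364)*(-473) = (238 - 364)*(-473) = -126*(-473) = 59598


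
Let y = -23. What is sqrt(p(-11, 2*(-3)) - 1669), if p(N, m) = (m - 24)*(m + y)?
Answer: I*sqrt(799) ≈ 28.267*I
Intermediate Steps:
p(N, m) = (-24 + m)*(-23 + m) (p(N, m) = (m - 24)*(m - 23) = (-24 + m)*(-23 + m))
sqrt(p(-11, 2*(-3)) - 1669) = sqrt((552 + (2*(-3))**2 - 94*(-3)) - 1669) = sqrt((552 + (-6)**2 - 47*(-6)) - 1669) = sqrt((552 + 36 + 282) - 1669) = sqrt(870 - 1669) = sqrt(-799) = I*sqrt(799)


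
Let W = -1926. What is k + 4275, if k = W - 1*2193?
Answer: 156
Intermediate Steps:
k = -4119 (k = -1926 - 1*2193 = -1926 - 2193 = -4119)
k + 4275 = -4119 + 4275 = 156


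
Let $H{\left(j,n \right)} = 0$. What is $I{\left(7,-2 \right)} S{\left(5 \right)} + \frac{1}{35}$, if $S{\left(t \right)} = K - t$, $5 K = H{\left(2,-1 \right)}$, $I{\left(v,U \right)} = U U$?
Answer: $- \frac{699}{35} \approx -19.971$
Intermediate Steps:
$I{\left(v,U \right)} = U^{2}$
$K = 0$ ($K = \frac{1}{5} \cdot 0 = 0$)
$S{\left(t \right)} = - t$ ($S{\left(t \right)} = 0 - t = - t$)
$I{\left(7,-2 \right)} S{\left(5 \right)} + \frac{1}{35} = \left(-2\right)^{2} \left(\left(-1\right) 5\right) + \frac{1}{35} = 4 \left(-5\right) + \frac{1}{35} = -20 + \frac{1}{35} = - \frac{699}{35}$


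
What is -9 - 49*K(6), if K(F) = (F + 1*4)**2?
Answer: -4909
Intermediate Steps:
K(F) = (4 + F)**2 (K(F) = (F + 4)**2 = (4 + F)**2)
-9 - 49*K(6) = -9 - 49*(4 + 6)**2 = -9 - 49*10**2 = -9 - 49*100 = -9 - 4900 = -4909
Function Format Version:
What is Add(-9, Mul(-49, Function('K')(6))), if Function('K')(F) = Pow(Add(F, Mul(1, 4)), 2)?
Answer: -4909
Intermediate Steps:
Function('K')(F) = Pow(Add(4, F), 2) (Function('K')(F) = Pow(Add(F, 4), 2) = Pow(Add(4, F), 2))
Add(-9, Mul(-49, Function('K')(6))) = Add(-9, Mul(-49, Pow(Add(4, 6), 2))) = Add(-9, Mul(-49, Pow(10, 2))) = Add(-9, Mul(-49, 100)) = Add(-9, -4900) = -4909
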